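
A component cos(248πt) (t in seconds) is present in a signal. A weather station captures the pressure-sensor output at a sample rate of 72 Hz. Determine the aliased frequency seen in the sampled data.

ω = 248π rad/s → f = ω/(2π) = 124 Hz.
124 Hz mod fs = 52 Hz.
52 Hz > fs/2 = 36 Hz, folds to fs − 52 Hz = 20 Hz.

20 Hz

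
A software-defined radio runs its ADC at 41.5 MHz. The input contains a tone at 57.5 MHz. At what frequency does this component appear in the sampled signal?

16 MHz

57.5 MHz mod fs = 16 MHz.
16 MHz ≤ fs/2 = 20.75 MHz, appears at 16 MHz.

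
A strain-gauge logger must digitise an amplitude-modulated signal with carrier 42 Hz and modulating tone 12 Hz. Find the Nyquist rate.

AM sidebands sit at fc ± fm = 30 Hz and 54 Hz.
Highest-frequency component: 54 Hz.
Nyquist rate = 2 × 54 Hz = 108 Hz.

108 Hz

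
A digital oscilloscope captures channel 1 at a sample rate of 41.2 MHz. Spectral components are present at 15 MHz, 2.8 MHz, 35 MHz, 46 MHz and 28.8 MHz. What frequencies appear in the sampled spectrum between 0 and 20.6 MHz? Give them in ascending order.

2.8 MHz, 4.8 MHz, 6.2 MHz, 12.4 MHz, 15 MHz

fs/2 = 20.6 MHz.
15 MHz ≤ fs/2 = 20.6 MHz, passes unchanged.
2.8 MHz ≤ fs/2 = 20.6 MHz, passes unchanged.
35 MHz > fs/2 = 20.6 MHz, folds to fs − 35 MHz = 6.2 MHz.
46 MHz mod fs = 4.8 MHz.
4.8 MHz ≤ fs/2 = 20.6 MHz, appears at 4.8 MHz.
28.8 MHz > fs/2 = 20.6 MHz, folds to fs − 28.8 MHz = 12.4 MHz.
Distinct values: {2.8 MHz, 4.8 MHz, 6.2 MHz, 12.4 MHz, 15 MHz}.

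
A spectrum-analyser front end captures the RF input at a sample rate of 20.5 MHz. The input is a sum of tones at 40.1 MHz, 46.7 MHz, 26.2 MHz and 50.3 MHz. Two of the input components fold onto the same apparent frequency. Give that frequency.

5.7 MHz

fs/2 = 10.25 MHz.
40.1 MHz mod fs = 19.6 MHz.
19.6 MHz > fs/2 = 10.25 MHz, folds to fs − 19.6 MHz = 0.9 MHz.
46.7 MHz mod fs = 5.7 MHz.
5.7 MHz ≤ fs/2 = 10.25 MHz, appears at 5.7 MHz.
26.2 MHz mod fs = 5.7 MHz.
5.7 MHz ≤ fs/2 = 10.25 MHz, appears at 5.7 MHz.
50.3 MHz mod fs = 9.3 MHz.
9.3 MHz ≤ fs/2 = 10.25 MHz, appears at 9.3 MHz.
26.2 MHz and 46.7 MHz both map to 5.7 MHz.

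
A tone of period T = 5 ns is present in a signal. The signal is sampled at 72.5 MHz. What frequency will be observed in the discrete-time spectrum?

17.5 MHz

T = 5 ns → f = 1/T = 200 MHz.
200 MHz mod fs = 55 MHz.
55 MHz > fs/2 = 36.25 MHz, folds to fs − 55 MHz = 17.5 MHz.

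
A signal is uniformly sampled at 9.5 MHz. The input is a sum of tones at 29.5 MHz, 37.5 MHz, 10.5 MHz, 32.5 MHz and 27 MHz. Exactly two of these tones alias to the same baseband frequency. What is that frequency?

1 MHz

fs/2 = 4.75 MHz.
29.5 MHz mod fs = 1 MHz.
1 MHz ≤ fs/2 = 4.75 MHz, appears at 1 MHz.
37.5 MHz mod fs = 9 MHz.
9 MHz > fs/2 = 4.75 MHz, folds to fs − 9 MHz = 0.5 MHz.
10.5 MHz mod fs = 1 MHz.
1 MHz ≤ fs/2 = 4.75 MHz, appears at 1 MHz.
32.5 MHz mod fs = 4 MHz.
4 MHz ≤ fs/2 = 4.75 MHz, appears at 4 MHz.
27 MHz mod fs = 8 MHz.
8 MHz > fs/2 = 4.75 MHz, folds to fs − 8 MHz = 1.5 MHz.
10.5 MHz and 29.5 MHz both map to 1 MHz.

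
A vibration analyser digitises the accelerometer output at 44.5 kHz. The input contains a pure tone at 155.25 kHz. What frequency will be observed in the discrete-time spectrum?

21.75 kHz

155.25 kHz mod fs = 21.75 kHz.
21.75 kHz ≤ fs/2 = 22.25 kHz, appears at 21.75 kHz.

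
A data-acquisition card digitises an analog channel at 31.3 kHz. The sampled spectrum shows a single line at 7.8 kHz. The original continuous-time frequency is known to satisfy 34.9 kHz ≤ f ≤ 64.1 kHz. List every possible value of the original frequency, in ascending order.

39.1 kHz, 54.8 kHz

Frequencies that alias to 7.8 kHz are k·fs ± 7.8 kHz for integer k ≥ 0.
k=0: 7.8 kHz.
k=1: 23.5 kHz, 39.1 kHz.
k=2: 54.8 kHz, 70.4 kHz.
k=3: 86.1 kHz, 101.7 kHz.
Within [34.9 kHz, 64.1 kHz]: 39.1 kHz, 54.8 kHz.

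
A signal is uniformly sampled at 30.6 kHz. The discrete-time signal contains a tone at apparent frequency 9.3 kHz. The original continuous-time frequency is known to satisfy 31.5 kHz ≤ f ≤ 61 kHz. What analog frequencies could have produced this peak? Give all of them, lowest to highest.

39.9 kHz, 51.9 kHz

Frequencies that alias to 9.3 kHz are k·fs ± 9.3 kHz for integer k ≥ 0.
k=0: 9.3 kHz.
k=1: 21.3 kHz, 39.9 kHz.
k=2: 51.9 kHz, 70.5 kHz.
k=3: 82.5 kHz, 101.1 kHz.
Within [31.5 kHz, 61 kHz]: 39.9 kHz, 51.9 kHz.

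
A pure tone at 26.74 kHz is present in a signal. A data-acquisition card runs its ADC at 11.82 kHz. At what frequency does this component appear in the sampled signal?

26.74 kHz mod fs = 3.1 kHz.
3.1 kHz ≤ fs/2 = 5.91 kHz, appears at 3.1 kHz.

3.1 kHz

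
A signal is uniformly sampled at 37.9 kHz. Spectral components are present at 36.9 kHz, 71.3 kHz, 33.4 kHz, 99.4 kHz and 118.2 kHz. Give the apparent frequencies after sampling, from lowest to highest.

1 kHz, 4.5 kHz, 14.3 kHz

fs/2 = 18.95 kHz.
36.9 kHz > fs/2 = 18.95 kHz, folds to fs − 36.9 kHz = 1 kHz.
71.3 kHz mod fs = 33.4 kHz.
33.4 kHz > fs/2 = 18.95 kHz, folds to fs − 33.4 kHz = 4.5 kHz.
33.4 kHz > fs/2 = 18.95 kHz, folds to fs − 33.4 kHz = 4.5 kHz.
99.4 kHz mod fs = 23.6 kHz.
23.6 kHz > fs/2 = 18.95 kHz, folds to fs − 23.6 kHz = 14.3 kHz.
118.2 kHz mod fs = 4.5 kHz.
4.5 kHz ≤ fs/2 = 18.95 kHz, appears at 4.5 kHz.
Distinct values: {1 kHz, 4.5 kHz, 14.3 kHz}.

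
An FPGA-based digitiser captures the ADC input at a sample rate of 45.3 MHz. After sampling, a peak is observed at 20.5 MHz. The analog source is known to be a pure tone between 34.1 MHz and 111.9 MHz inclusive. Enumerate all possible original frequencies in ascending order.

65.8 MHz, 70.1 MHz, 111.1 MHz

Frequencies that alias to 20.5 MHz are k·fs ± 20.5 MHz for integer k ≥ 0.
k=0: 20.5 MHz.
k=1: 24.8 MHz, 65.8 MHz.
k=2: 70.1 MHz, 111.1 MHz.
k=3: 115.4 MHz, 156.4 MHz.
Within [34.1 MHz, 111.9 MHz]: 65.8 MHz, 70.1 MHz, 111.1 MHz.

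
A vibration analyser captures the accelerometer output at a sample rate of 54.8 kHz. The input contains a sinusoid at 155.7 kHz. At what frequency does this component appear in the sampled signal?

155.7 kHz mod fs = 46.1 kHz.
46.1 kHz > fs/2 = 27.4 kHz, folds to fs − 46.1 kHz = 8.7 kHz.

8.7 kHz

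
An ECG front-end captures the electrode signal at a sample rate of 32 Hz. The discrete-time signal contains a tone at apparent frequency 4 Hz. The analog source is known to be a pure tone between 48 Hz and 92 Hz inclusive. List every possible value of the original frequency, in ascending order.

Frequencies that alias to 4 Hz are k·fs ± 4 Hz for integer k ≥ 0.
k=0: 4 Hz.
k=1: 28 Hz, 36 Hz.
k=2: 60 Hz, 68 Hz.
k=3: 92 Hz, 100 Hz.
k=4: 124 Hz, 132 Hz.
Within [48 Hz, 92 Hz]: 60 Hz, 68 Hz, 92 Hz.

60 Hz, 68 Hz, 92 Hz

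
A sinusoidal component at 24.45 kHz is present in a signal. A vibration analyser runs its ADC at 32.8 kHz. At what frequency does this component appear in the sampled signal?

8.35 kHz

24.45 kHz > fs/2 = 16.4 kHz, folds to fs − 24.45 kHz = 8.35 kHz.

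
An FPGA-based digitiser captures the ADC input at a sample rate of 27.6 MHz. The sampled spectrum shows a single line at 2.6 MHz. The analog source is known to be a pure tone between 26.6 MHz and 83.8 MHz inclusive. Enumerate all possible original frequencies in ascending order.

30.2 MHz, 52.6 MHz, 57.8 MHz, 80.2 MHz

Frequencies that alias to 2.6 MHz are k·fs ± 2.6 MHz for integer k ≥ 0.
k=0: 2.6 MHz.
k=1: 25 MHz, 30.2 MHz.
k=2: 52.6 MHz, 57.8 MHz.
k=3: 80.2 MHz, 85.4 MHz.
k=4: 107.8 MHz, 113 MHz.
Within [26.6 MHz, 83.8 MHz]: 30.2 MHz, 52.6 MHz, 57.8 MHz, 80.2 MHz.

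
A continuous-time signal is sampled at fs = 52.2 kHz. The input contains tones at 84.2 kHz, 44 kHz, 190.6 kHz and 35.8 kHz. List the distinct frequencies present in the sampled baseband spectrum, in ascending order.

8.2 kHz, 16.4 kHz, 18.2 kHz, 20.2 kHz

fs/2 = 26.1 kHz.
84.2 kHz mod fs = 32 kHz.
32 kHz > fs/2 = 26.1 kHz, folds to fs − 32 kHz = 20.2 kHz.
44 kHz > fs/2 = 26.1 kHz, folds to fs − 44 kHz = 8.2 kHz.
190.6 kHz mod fs = 34 kHz.
34 kHz > fs/2 = 26.1 kHz, folds to fs − 34 kHz = 18.2 kHz.
35.8 kHz > fs/2 = 26.1 kHz, folds to fs − 35.8 kHz = 16.4 kHz.
Distinct values: {8.2 kHz, 16.4 kHz, 18.2 kHz, 20.2 kHz}.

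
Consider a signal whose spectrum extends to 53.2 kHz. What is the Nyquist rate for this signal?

Nyquist rate = 2 × 53.2 kHz = 106.4 kHz.

106.4 kHz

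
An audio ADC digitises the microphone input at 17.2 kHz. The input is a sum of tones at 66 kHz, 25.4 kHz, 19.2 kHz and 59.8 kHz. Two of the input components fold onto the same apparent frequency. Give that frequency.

8.2 kHz

fs/2 = 8.6 kHz.
66 kHz mod fs = 14.4 kHz.
14.4 kHz > fs/2 = 8.6 kHz, folds to fs − 14.4 kHz = 2.8 kHz.
25.4 kHz mod fs = 8.2 kHz.
8.2 kHz ≤ fs/2 = 8.6 kHz, appears at 8.2 kHz.
19.2 kHz mod fs = 2 kHz.
2 kHz ≤ fs/2 = 8.6 kHz, appears at 2 kHz.
59.8 kHz mod fs = 8.2 kHz.
8.2 kHz ≤ fs/2 = 8.6 kHz, appears at 8.2 kHz.
25.4 kHz and 59.8 kHz both map to 8.2 kHz.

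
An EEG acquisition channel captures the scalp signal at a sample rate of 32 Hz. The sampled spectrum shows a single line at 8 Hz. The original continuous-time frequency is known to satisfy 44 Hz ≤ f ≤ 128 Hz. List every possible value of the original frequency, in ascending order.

Frequencies that alias to 8 Hz are k·fs ± 8 Hz for integer k ≥ 0.
k=0: 8 Hz.
k=1: 24 Hz, 40 Hz.
k=2: 56 Hz, 72 Hz.
k=3: 88 Hz, 104 Hz.
k=4: 120 Hz, 136 Hz.
k=5: 152 Hz, 168 Hz.
Within [44 Hz, 128 Hz]: 56 Hz, 72 Hz, 88 Hz, 104 Hz, 120 Hz.

56 Hz, 72 Hz, 88 Hz, 104 Hz, 120 Hz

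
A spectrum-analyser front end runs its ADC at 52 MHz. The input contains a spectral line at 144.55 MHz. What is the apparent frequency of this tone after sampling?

11.45 MHz

144.55 MHz mod fs = 40.55 MHz.
40.55 MHz > fs/2 = 26 MHz, folds to fs − 40.55 MHz = 11.45 MHz.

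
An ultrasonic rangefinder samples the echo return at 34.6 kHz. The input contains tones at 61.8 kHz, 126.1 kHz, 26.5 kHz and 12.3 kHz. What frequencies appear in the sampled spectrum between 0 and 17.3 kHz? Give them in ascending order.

7.4 kHz, 8.1 kHz, 12.3 kHz

fs/2 = 17.3 kHz.
61.8 kHz mod fs = 27.2 kHz.
27.2 kHz > fs/2 = 17.3 kHz, folds to fs − 27.2 kHz = 7.4 kHz.
126.1 kHz mod fs = 22.3 kHz.
22.3 kHz > fs/2 = 17.3 kHz, folds to fs − 22.3 kHz = 12.3 kHz.
26.5 kHz > fs/2 = 17.3 kHz, folds to fs − 26.5 kHz = 8.1 kHz.
12.3 kHz ≤ fs/2 = 17.3 kHz, passes unchanged.
Distinct values: {7.4 kHz, 8.1 kHz, 12.3 kHz}.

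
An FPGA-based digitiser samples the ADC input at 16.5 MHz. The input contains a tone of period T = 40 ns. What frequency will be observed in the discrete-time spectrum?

T = 40 ns → f = 1/T = 25 MHz.
25 MHz mod fs = 8.5 MHz.
8.5 MHz > fs/2 = 8.25 MHz, folds to fs − 8.5 MHz = 8 MHz.

8 MHz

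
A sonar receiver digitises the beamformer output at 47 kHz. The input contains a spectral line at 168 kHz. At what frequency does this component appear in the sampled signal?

20 kHz

168 kHz mod fs = 27 kHz.
27 kHz > fs/2 = 23.5 kHz, folds to fs − 27 kHz = 20 kHz.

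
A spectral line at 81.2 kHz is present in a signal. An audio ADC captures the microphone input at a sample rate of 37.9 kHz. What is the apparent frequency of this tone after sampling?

81.2 kHz mod fs = 5.4 kHz.
5.4 kHz ≤ fs/2 = 18.95 kHz, appears at 5.4 kHz.

5.4 kHz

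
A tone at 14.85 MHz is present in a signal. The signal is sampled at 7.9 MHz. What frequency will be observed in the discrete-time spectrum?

14.85 MHz mod fs = 6.95 MHz.
6.95 MHz > fs/2 = 3.95 MHz, folds to fs − 6.95 MHz = 0.95 MHz.

0.95 MHz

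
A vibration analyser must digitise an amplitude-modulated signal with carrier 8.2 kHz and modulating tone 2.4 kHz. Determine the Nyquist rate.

AM sidebands sit at fc ± fm = 5.8 kHz and 10.6 kHz.
Highest-frequency component: 10.6 kHz.
Nyquist rate = 2 × 10.6 kHz = 21.2 kHz.

21.2 kHz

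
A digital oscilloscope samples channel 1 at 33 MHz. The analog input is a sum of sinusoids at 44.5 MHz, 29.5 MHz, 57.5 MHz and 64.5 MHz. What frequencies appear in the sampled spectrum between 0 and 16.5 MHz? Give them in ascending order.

fs/2 = 16.5 MHz.
44.5 MHz mod fs = 11.5 MHz.
11.5 MHz ≤ fs/2 = 16.5 MHz, appears at 11.5 MHz.
29.5 MHz > fs/2 = 16.5 MHz, folds to fs − 29.5 MHz = 3.5 MHz.
57.5 MHz mod fs = 24.5 MHz.
24.5 MHz > fs/2 = 16.5 MHz, folds to fs − 24.5 MHz = 8.5 MHz.
64.5 MHz mod fs = 31.5 MHz.
31.5 MHz > fs/2 = 16.5 MHz, folds to fs − 31.5 MHz = 1.5 MHz.
Distinct values: {1.5 MHz, 3.5 MHz, 8.5 MHz, 11.5 MHz}.

1.5 MHz, 3.5 MHz, 8.5 MHz, 11.5 MHz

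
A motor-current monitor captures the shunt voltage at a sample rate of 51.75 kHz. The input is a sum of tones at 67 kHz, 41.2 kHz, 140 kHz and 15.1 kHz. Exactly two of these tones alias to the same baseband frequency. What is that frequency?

15.25 kHz

fs/2 = 25.875 kHz.
67 kHz mod fs = 15.25 kHz.
15.25 kHz ≤ fs/2 = 25.875 kHz, appears at 15.25 kHz.
41.2 kHz > fs/2 = 25.875 kHz, folds to fs − 41.2 kHz = 10.55 kHz.
140 kHz mod fs = 36.5 kHz.
36.5 kHz > fs/2 = 25.875 kHz, folds to fs − 36.5 kHz = 15.25 kHz.
15.1 kHz ≤ fs/2 = 25.875 kHz, passes unchanged.
67 kHz and 140 kHz both map to 15.25 kHz.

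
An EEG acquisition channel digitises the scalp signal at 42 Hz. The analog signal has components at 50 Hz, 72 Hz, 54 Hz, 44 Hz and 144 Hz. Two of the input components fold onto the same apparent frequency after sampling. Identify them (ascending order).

54 Hz, 72 Hz

fs/2 = 21 Hz.
50 Hz mod fs = 8 Hz.
8 Hz ≤ fs/2 = 21 Hz, appears at 8 Hz.
72 Hz mod fs = 30 Hz.
30 Hz > fs/2 = 21 Hz, folds to fs − 30 Hz = 12 Hz.
54 Hz mod fs = 12 Hz.
12 Hz ≤ fs/2 = 21 Hz, appears at 12 Hz.
44 Hz mod fs = 2 Hz.
2 Hz ≤ fs/2 = 21 Hz, appears at 2 Hz.
144 Hz mod fs = 18 Hz.
18 Hz ≤ fs/2 = 21 Hz, appears at 18 Hz.
54 Hz and 72 Hz both map to 12 Hz.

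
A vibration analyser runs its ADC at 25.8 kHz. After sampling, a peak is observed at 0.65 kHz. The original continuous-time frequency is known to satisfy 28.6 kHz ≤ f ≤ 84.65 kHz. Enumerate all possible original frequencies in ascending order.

Frequencies that alias to 0.65 kHz are k·fs ± 0.65 kHz for integer k ≥ 0.
k=0: 0.65 kHz.
k=1: 25.15 kHz, 26.45 kHz.
k=2: 50.95 kHz, 52.25 kHz.
k=3: 76.75 kHz, 78.05 kHz.
k=4: 102.55 kHz, 103.85 kHz.
Within [28.6 kHz, 84.65 kHz]: 50.95 kHz, 52.25 kHz, 76.75 kHz, 78.05 kHz.

50.95 kHz, 52.25 kHz, 76.75 kHz, 78.05 kHz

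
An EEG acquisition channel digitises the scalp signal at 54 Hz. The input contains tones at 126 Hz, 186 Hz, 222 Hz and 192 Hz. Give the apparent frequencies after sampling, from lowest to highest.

6 Hz, 18 Hz, 24 Hz

fs/2 = 27 Hz.
126 Hz mod fs = 18 Hz.
18 Hz ≤ fs/2 = 27 Hz, appears at 18 Hz.
186 Hz mod fs = 24 Hz.
24 Hz ≤ fs/2 = 27 Hz, appears at 24 Hz.
222 Hz mod fs = 6 Hz.
6 Hz ≤ fs/2 = 27 Hz, appears at 6 Hz.
192 Hz mod fs = 30 Hz.
30 Hz > fs/2 = 27 Hz, folds to fs − 30 Hz = 24 Hz.
Distinct values: {6 Hz, 18 Hz, 24 Hz}.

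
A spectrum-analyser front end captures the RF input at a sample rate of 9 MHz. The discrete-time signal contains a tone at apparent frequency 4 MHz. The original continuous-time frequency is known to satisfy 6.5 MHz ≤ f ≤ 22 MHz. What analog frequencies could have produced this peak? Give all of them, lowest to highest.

13 MHz, 14 MHz, 22 MHz

Frequencies that alias to 4 MHz are k·fs ± 4 MHz for integer k ≥ 0.
k=0: 4 MHz.
k=1: 5 MHz, 13 MHz.
k=2: 14 MHz, 22 MHz.
k=3: 23 MHz, 31 MHz.
Within [6.5 MHz, 22 MHz]: 13 MHz, 14 MHz, 22 MHz.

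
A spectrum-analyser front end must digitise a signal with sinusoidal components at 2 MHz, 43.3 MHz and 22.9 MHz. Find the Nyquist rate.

Highest-frequency component: 43.3 MHz.
Nyquist rate = 2 × 43.3 MHz = 86.6 MHz.

86.6 MHz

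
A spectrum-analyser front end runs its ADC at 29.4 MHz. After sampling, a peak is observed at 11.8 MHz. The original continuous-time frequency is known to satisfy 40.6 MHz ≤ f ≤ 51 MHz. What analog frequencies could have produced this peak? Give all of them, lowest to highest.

41.2 MHz, 47 MHz

Frequencies that alias to 11.8 MHz are k·fs ± 11.8 MHz for integer k ≥ 0.
k=0: 11.8 MHz.
k=1: 17.6 MHz, 41.2 MHz.
k=2: 47 MHz, 70.6 MHz.
k=3: 76.4 MHz, 100 MHz.
Within [40.6 MHz, 51 MHz]: 41.2 MHz, 47 MHz.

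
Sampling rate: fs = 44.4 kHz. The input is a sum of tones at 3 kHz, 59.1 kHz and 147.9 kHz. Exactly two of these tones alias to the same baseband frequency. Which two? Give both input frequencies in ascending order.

fs/2 = 22.2 kHz.
3 kHz ≤ fs/2 = 22.2 kHz, passes unchanged.
59.1 kHz mod fs = 14.7 kHz.
14.7 kHz ≤ fs/2 = 22.2 kHz, appears at 14.7 kHz.
147.9 kHz mod fs = 14.7 kHz.
14.7 kHz ≤ fs/2 = 22.2 kHz, appears at 14.7 kHz.
59.1 kHz and 147.9 kHz both map to 14.7 kHz.

59.1 kHz, 147.9 kHz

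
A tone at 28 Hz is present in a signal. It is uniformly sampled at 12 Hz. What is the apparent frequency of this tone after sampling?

28 Hz mod fs = 4 Hz.
4 Hz ≤ fs/2 = 6 Hz, appears at 4 Hz.

4 Hz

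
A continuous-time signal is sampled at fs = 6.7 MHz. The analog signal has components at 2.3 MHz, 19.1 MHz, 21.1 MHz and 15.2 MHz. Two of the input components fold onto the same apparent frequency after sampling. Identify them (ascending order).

fs/2 = 3.35 MHz.
2.3 MHz ≤ fs/2 = 3.35 MHz, passes unchanged.
19.1 MHz mod fs = 5.7 MHz.
5.7 MHz > fs/2 = 3.35 MHz, folds to fs − 5.7 MHz = 1 MHz.
21.1 MHz mod fs = 1 MHz.
1 MHz ≤ fs/2 = 3.35 MHz, appears at 1 MHz.
15.2 MHz mod fs = 1.8 MHz.
1.8 MHz ≤ fs/2 = 3.35 MHz, appears at 1.8 MHz.
19.1 MHz and 21.1 MHz both map to 1 MHz.

19.1 MHz, 21.1 MHz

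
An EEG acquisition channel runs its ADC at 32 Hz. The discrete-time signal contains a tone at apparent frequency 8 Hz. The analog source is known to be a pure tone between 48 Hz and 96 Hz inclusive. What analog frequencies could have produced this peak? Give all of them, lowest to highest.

Frequencies that alias to 8 Hz are k·fs ± 8 Hz for integer k ≥ 0.
k=0: 8 Hz.
k=1: 24 Hz, 40 Hz.
k=2: 56 Hz, 72 Hz.
k=3: 88 Hz, 104 Hz.
k=4: 120 Hz, 136 Hz.
Within [48 Hz, 96 Hz]: 56 Hz, 72 Hz, 88 Hz.

56 Hz, 72 Hz, 88 Hz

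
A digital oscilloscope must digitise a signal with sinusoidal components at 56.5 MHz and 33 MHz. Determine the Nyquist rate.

113 MHz

Highest-frequency component: 56.5 MHz.
Nyquist rate = 2 × 56.5 MHz = 113 MHz.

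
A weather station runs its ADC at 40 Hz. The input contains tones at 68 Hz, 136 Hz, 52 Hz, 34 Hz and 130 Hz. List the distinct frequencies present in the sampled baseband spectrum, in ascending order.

6 Hz, 10 Hz, 12 Hz, 16 Hz

fs/2 = 20 Hz.
68 Hz mod fs = 28 Hz.
28 Hz > fs/2 = 20 Hz, folds to fs − 28 Hz = 12 Hz.
136 Hz mod fs = 16 Hz.
16 Hz ≤ fs/2 = 20 Hz, appears at 16 Hz.
52 Hz mod fs = 12 Hz.
12 Hz ≤ fs/2 = 20 Hz, appears at 12 Hz.
34 Hz > fs/2 = 20 Hz, folds to fs − 34 Hz = 6 Hz.
130 Hz mod fs = 10 Hz.
10 Hz ≤ fs/2 = 20 Hz, appears at 10 Hz.
Distinct values: {6 Hz, 10 Hz, 12 Hz, 16 Hz}.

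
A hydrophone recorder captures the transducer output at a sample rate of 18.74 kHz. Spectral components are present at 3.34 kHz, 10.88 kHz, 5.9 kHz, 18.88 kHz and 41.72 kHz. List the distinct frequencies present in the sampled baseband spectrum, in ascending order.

fs/2 = 9.37 kHz.
3.34 kHz ≤ fs/2 = 9.37 kHz, passes unchanged.
10.88 kHz > fs/2 = 9.37 kHz, folds to fs − 10.88 kHz = 7.86 kHz.
5.9 kHz ≤ fs/2 = 9.37 kHz, passes unchanged.
18.88 kHz mod fs = 0.14 kHz.
0.14 kHz ≤ fs/2 = 9.37 kHz, appears at 0.14 kHz.
41.72 kHz mod fs = 4.24 kHz.
4.24 kHz ≤ fs/2 = 9.37 kHz, appears at 4.24 kHz.
Distinct values: {0.14 kHz, 3.34 kHz, 4.24 kHz, 5.9 kHz, 7.86 kHz}.

0.14 kHz, 3.34 kHz, 4.24 kHz, 5.9 kHz, 7.86 kHz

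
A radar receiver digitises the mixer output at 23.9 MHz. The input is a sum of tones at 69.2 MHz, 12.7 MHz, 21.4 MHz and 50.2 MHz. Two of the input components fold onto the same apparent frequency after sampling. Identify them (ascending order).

fs/2 = 11.95 MHz.
69.2 MHz mod fs = 21.4 MHz.
21.4 MHz > fs/2 = 11.95 MHz, folds to fs − 21.4 MHz = 2.5 MHz.
12.7 MHz > fs/2 = 11.95 MHz, folds to fs − 12.7 MHz = 11.2 MHz.
21.4 MHz > fs/2 = 11.95 MHz, folds to fs − 21.4 MHz = 2.5 MHz.
50.2 MHz mod fs = 2.4 MHz.
2.4 MHz ≤ fs/2 = 11.95 MHz, appears at 2.4 MHz.
21.4 MHz and 69.2 MHz both map to 2.5 MHz.

21.4 MHz, 69.2 MHz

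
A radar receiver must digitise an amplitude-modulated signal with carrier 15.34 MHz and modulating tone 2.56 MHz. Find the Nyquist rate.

35.8 MHz

AM sidebands sit at fc ± fm = 12.78 MHz and 17.9 MHz.
Highest-frequency component: 17.9 MHz.
Nyquist rate = 2 × 17.9 MHz = 35.8 MHz.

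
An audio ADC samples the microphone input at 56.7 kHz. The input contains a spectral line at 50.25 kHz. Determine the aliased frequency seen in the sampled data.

50.25 kHz > fs/2 = 28.35 kHz, folds to fs − 50.25 kHz = 6.45 kHz.

6.45 kHz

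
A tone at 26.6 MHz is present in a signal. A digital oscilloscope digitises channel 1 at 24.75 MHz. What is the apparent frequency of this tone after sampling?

1.85 MHz

26.6 MHz mod fs = 1.85 MHz.
1.85 MHz ≤ fs/2 = 12.375 MHz, appears at 1.85 MHz.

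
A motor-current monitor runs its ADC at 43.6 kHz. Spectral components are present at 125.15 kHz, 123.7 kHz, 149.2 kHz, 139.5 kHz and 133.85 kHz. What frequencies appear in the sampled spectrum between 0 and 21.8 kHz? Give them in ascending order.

3.05 kHz, 5.65 kHz, 7.1 kHz, 8.7 kHz, 18.4 kHz

fs/2 = 21.8 kHz.
125.15 kHz mod fs = 37.95 kHz.
37.95 kHz > fs/2 = 21.8 kHz, folds to fs − 37.95 kHz = 5.65 kHz.
123.7 kHz mod fs = 36.5 kHz.
36.5 kHz > fs/2 = 21.8 kHz, folds to fs − 36.5 kHz = 7.1 kHz.
149.2 kHz mod fs = 18.4 kHz.
18.4 kHz ≤ fs/2 = 21.8 kHz, appears at 18.4 kHz.
139.5 kHz mod fs = 8.7 kHz.
8.7 kHz ≤ fs/2 = 21.8 kHz, appears at 8.7 kHz.
133.85 kHz mod fs = 3.05 kHz.
3.05 kHz ≤ fs/2 = 21.8 kHz, appears at 3.05 kHz.
Distinct values: {3.05 kHz, 5.65 kHz, 7.1 kHz, 8.7 kHz, 18.4 kHz}.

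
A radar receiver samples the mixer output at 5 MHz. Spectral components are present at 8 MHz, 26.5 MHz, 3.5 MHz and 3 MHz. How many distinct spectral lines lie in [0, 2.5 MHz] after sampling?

fs/2 = 2.5 MHz.
8 MHz mod fs = 3 MHz.
3 MHz > fs/2 = 2.5 MHz, folds to fs − 3 MHz = 2 MHz.
26.5 MHz mod fs = 1.5 MHz.
1.5 MHz ≤ fs/2 = 2.5 MHz, appears at 1.5 MHz.
3.5 MHz > fs/2 = 2.5 MHz, folds to fs − 3.5 MHz = 1.5 MHz.
3 MHz > fs/2 = 2.5 MHz, folds to fs − 3 MHz = 2 MHz.
Distinct values: {1.5 MHz, 2 MHz} → 2.

2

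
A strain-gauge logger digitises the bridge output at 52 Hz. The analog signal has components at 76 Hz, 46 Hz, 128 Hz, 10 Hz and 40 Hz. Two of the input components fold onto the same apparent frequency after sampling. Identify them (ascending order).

fs/2 = 26 Hz.
76 Hz mod fs = 24 Hz.
24 Hz ≤ fs/2 = 26 Hz, appears at 24 Hz.
46 Hz > fs/2 = 26 Hz, folds to fs − 46 Hz = 6 Hz.
128 Hz mod fs = 24 Hz.
24 Hz ≤ fs/2 = 26 Hz, appears at 24 Hz.
10 Hz ≤ fs/2 = 26 Hz, passes unchanged.
40 Hz > fs/2 = 26 Hz, folds to fs − 40 Hz = 12 Hz.
76 Hz and 128 Hz both map to 24 Hz.

76 Hz, 128 Hz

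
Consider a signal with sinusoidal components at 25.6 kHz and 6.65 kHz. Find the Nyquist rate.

51.2 kHz

Highest-frequency component: 25.6 kHz.
Nyquist rate = 2 × 25.6 kHz = 51.2 kHz.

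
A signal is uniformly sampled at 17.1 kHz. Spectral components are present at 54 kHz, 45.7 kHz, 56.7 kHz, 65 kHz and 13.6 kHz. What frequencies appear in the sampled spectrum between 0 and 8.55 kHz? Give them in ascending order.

fs/2 = 8.55 kHz.
54 kHz mod fs = 2.7 kHz.
2.7 kHz ≤ fs/2 = 8.55 kHz, appears at 2.7 kHz.
45.7 kHz mod fs = 11.5 kHz.
11.5 kHz > fs/2 = 8.55 kHz, folds to fs − 11.5 kHz = 5.6 kHz.
56.7 kHz mod fs = 5.4 kHz.
5.4 kHz ≤ fs/2 = 8.55 kHz, appears at 5.4 kHz.
65 kHz mod fs = 13.7 kHz.
13.7 kHz > fs/2 = 8.55 kHz, folds to fs − 13.7 kHz = 3.4 kHz.
13.6 kHz > fs/2 = 8.55 kHz, folds to fs − 13.6 kHz = 3.5 kHz.
Distinct values: {2.7 kHz, 3.4 kHz, 3.5 kHz, 5.4 kHz, 5.6 kHz}.

2.7 kHz, 3.4 kHz, 3.5 kHz, 5.4 kHz, 5.6 kHz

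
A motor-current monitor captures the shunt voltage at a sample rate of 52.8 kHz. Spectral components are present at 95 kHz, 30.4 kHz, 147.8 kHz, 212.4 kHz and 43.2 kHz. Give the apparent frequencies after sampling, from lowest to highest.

fs/2 = 26.4 kHz.
95 kHz mod fs = 42.2 kHz.
42.2 kHz > fs/2 = 26.4 kHz, folds to fs − 42.2 kHz = 10.6 kHz.
30.4 kHz > fs/2 = 26.4 kHz, folds to fs − 30.4 kHz = 22.4 kHz.
147.8 kHz mod fs = 42.2 kHz.
42.2 kHz > fs/2 = 26.4 kHz, folds to fs − 42.2 kHz = 10.6 kHz.
212.4 kHz mod fs = 1.2 kHz.
1.2 kHz ≤ fs/2 = 26.4 kHz, appears at 1.2 kHz.
43.2 kHz > fs/2 = 26.4 kHz, folds to fs − 43.2 kHz = 9.6 kHz.
Distinct values: {1.2 kHz, 9.6 kHz, 10.6 kHz, 22.4 kHz}.

1.2 kHz, 9.6 kHz, 10.6 kHz, 22.4 kHz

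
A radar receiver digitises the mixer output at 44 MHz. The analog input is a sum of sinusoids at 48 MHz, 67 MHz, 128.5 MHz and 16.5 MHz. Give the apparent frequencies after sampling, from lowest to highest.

fs/2 = 22 MHz.
48 MHz mod fs = 4 MHz.
4 MHz ≤ fs/2 = 22 MHz, appears at 4 MHz.
67 MHz mod fs = 23 MHz.
23 MHz > fs/2 = 22 MHz, folds to fs − 23 MHz = 21 MHz.
128.5 MHz mod fs = 40.5 MHz.
40.5 MHz > fs/2 = 22 MHz, folds to fs − 40.5 MHz = 3.5 MHz.
16.5 MHz ≤ fs/2 = 22 MHz, passes unchanged.
Distinct values: {3.5 MHz, 4 MHz, 16.5 MHz, 21 MHz}.

3.5 MHz, 4 MHz, 16.5 MHz, 21 MHz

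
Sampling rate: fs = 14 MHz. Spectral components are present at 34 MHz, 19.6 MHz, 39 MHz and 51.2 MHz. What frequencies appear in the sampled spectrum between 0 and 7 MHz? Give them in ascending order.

3 MHz, 4.8 MHz, 5.6 MHz, 6 MHz

fs/2 = 7 MHz.
34 MHz mod fs = 6 MHz.
6 MHz ≤ fs/2 = 7 MHz, appears at 6 MHz.
19.6 MHz mod fs = 5.6 MHz.
5.6 MHz ≤ fs/2 = 7 MHz, appears at 5.6 MHz.
39 MHz mod fs = 11 MHz.
11 MHz > fs/2 = 7 MHz, folds to fs − 11 MHz = 3 MHz.
51.2 MHz mod fs = 9.2 MHz.
9.2 MHz > fs/2 = 7 MHz, folds to fs − 9.2 MHz = 4.8 MHz.
Distinct values: {3 MHz, 4.8 MHz, 5.6 MHz, 6 MHz}.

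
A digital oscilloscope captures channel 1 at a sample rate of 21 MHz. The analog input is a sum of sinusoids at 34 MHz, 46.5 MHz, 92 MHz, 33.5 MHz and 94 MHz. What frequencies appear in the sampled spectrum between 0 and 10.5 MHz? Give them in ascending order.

fs/2 = 10.5 MHz.
34 MHz mod fs = 13 MHz.
13 MHz > fs/2 = 10.5 MHz, folds to fs − 13 MHz = 8 MHz.
46.5 MHz mod fs = 4.5 MHz.
4.5 MHz ≤ fs/2 = 10.5 MHz, appears at 4.5 MHz.
92 MHz mod fs = 8 MHz.
8 MHz ≤ fs/2 = 10.5 MHz, appears at 8 MHz.
33.5 MHz mod fs = 12.5 MHz.
12.5 MHz > fs/2 = 10.5 MHz, folds to fs − 12.5 MHz = 8.5 MHz.
94 MHz mod fs = 10 MHz.
10 MHz ≤ fs/2 = 10.5 MHz, appears at 10 MHz.
Distinct values: {4.5 MHz, 8 MHz, 8.5 MHz, 10 MHz}.

4.5 MHz, 8 MHz, 8.5 MHz, 10 MHz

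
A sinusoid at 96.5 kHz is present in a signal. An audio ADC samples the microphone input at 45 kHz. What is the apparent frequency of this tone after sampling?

96.5 kHz mod fs = 6.5 kHz.
6.5 kHz ≤ fs/2 = 22.5 kHz, appears at 6.5 kHz.

6.5 kHz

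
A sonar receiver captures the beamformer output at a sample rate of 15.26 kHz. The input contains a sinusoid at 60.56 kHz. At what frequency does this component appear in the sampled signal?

60.56 kHz mod fs = 14.78 kHz.
14.78 kHz > fs/2 = 7.63 kHz, folds to fs − 14.78 kHz = 0.48 kHz.

0.48 kHz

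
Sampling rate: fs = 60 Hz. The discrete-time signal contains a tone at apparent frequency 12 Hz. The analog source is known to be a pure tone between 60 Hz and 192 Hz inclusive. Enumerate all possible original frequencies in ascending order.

72 Hz, 108 Hz, 132 Hz, 168 Hz, 192 Hz

Frequencies that alias to 12 Hz are k·fs ± 12 Hz for integer k ≥ 0.
k=0: 12 Hz.
k=1: 48 Hz, 72 Hz.
k=2: 108 Hz, 132 Hz.
k=3: 168 Hz, 192 Hz.
k=4: 228 Hz, 252 Hz.
Within [60 Hz, 192 Hz]: 72 Hz, 108 Hz, 132 Hz, 168 Hz, 192 Hz.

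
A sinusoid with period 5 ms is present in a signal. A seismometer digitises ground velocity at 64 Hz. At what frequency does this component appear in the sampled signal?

T = 5 ms → f = 1/T = 200 Hz.
200 Hz mod fs = 8 Hz.
8 Hz ≤ fs/2 = 32 Hz, appears at 8 Hz.

8 Hz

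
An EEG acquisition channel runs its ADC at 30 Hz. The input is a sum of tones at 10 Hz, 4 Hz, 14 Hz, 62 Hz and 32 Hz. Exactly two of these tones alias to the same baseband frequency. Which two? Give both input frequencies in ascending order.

fs/2 = 15 Hz.
10 Hz ≤ fs/2 = 15 Hz, passes unchanged.
4 Hz ≤ fs/2 = 15 Hz, passes unchanged.
14 Hz ≤ fs/2 = 15 Hz, passes unchanged.
62 Hz mod fs = 2 Hz.
2 Hz ≤ fs/2 = 15 Hz, appears at 2 Hz.
32 Hz mod fs = 2 Hz.
2 Hz ≤ fs/2 = 15 Hz, appears at 2 Hz.
32 Hz and 62 Hz both map to 2 Hz.

32 Hz, 62 Hz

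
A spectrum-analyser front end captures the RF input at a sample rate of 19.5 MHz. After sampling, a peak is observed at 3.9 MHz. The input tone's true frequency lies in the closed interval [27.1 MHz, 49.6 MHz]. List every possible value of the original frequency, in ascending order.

35.1 MHz, 42.9 MHz

Frequencies that alias to 3.9 MHz are k·fs ± 3.9 MHz for integer k ≥ 0.
k=0: 3.9 MHz.
k=1: 15.6 MHz, 23.4 MHz.
k=2: 35.1 MHz, 42.9 MHz.
k=3: 54.6 MHz, 62.4 MHz.
Within [27.1 MHz, 49.6 MHz]: 35.1 MHz, 42.9 MHz.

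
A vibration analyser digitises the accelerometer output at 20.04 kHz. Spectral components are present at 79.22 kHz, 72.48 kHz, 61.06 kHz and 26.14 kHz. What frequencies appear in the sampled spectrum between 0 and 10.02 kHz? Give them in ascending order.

fs/2 = 10.02 kHz.
79.22 kHz mod fs = 19.1 kHz.
19.1 kHz > fs/2 = 10.02 kHz, folds to fs − 19.1 kHz = 0.94 kHz.
72.48 kHz mod fs = 12.36 kHz.
12.36 kHz > fs/2 = 10.02 kHz, folds to fs − 12.36 kHz = 7.68 kHz.
61.06 kHz mod fs = 0.94 kHz.
0.94 kHz ≤ fs/2 = 10.02 kHz, appears at 0.94 kHz.
26.14 kHz mod fs = 6.1 kHz.
6.1 kHz ≤ fs/2 = 10.02 kHz, appears at 6.1 kHz.
Distinct values: {0.94 kHz, 6.1 kHz, 7.68 kHz}.

0.94 kHz, 6.1 kHz, 7.68 kHz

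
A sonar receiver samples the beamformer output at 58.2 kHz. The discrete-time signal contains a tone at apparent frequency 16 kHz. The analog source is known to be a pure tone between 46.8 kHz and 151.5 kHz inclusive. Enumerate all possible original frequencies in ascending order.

74.2 kHz, 100.4 kHz, 132.4 kHz

Frequencies that alias to 16 kHz are k·fs ± 16 kHz for integer k ≥ 0.
k=0: 16 kHz.
k=1: 42.2 kHz, 74.2 kHz.
k=2: 100.4 kHz, 132.4 kHz.
k=3: 158.6 kHz, 190.6 kHz.
Within [46.8 kHz, 151.5 kHz]: 74.2 kHz, 100.4 kHz, 132.4 kHz.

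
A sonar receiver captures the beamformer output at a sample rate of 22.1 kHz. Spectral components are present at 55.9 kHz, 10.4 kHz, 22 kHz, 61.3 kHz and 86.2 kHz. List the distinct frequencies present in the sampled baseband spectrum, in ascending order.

fs/2 = 11.05 kHz.
55.9 kHz mod fs = 11.7 kHz.
11.7 kHz > fs/2 = 11.05 kHz, folds to fs − 11.7 kHz = 10.4 kHz.
10.4 kHz ≤ fs/2 = 11.05 kHz, passes unchanged.
22 kHz > fs/2 = 11.05 kHz, folds to fs − 22 kHz = 0.1 kHz.
61.3 kHz mod fs = 17.1 kHz.
17.1 kHz > fs/2 = 11.05 kHz, folds to fs − 17.1 kHz = 5 kHz.
86.2 kHz mod fs = 19.9 kHz.
19.9 kHz > fs/2 = 11.05 kHz, folds to fs − 19.9 kHz = 2.2 kHz.
Distinct values: {0.1 kHz, 2.2 kHz, 5 kHz, 10.4 kHz}.

0.1 kHz, 2.2 kHz, 5 kHz, 10.4 kHz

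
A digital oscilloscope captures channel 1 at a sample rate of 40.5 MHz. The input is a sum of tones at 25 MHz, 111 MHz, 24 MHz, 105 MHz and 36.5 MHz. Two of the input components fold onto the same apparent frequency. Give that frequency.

fs/2 = 20.25 MHz.
25 MHz > fs/2 = 20.25 MHz, folds to fs − 25 MHz = 15.5 MHz.
111 MHz mod fs = 30 MHz.
30 MHz > fs/2 = 20.25 MHz, folds to fs − 30 MHz = 10.5 MHz.
24 MHz > fs/2 = 20.25 MHz, folds to fs − 24 MHz = 16.5 MHz.
105 MHz mod fs = 24 MHz.
24 MHz > fs/2 = 20.25 MHz, folds to fs − 24 MHz = 16.5 MHz.
36.5 MHz > fs/2 = 20.25 MHz, folds to fs − 36.5 MHz = 4 MHz.
24 MHz and 105 MHz both map to 16.5 MHz.

16.5 MHz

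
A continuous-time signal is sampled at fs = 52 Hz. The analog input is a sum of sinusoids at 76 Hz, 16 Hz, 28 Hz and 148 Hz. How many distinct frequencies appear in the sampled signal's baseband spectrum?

3

fs/2 = 26 Hz.
76 Hz mod fs = 24 Hz.
24 Hz ≤ fs/2 = 26 Hz, appears at 24 Hz.
16 Hz ≤ fs/2 = 26 Hz, passes unchanged.
28 Hz > fs/2 = 26 Hz, folds to fs − 28 Hz = 24 Hz.
148 Hz mod fs = 44 Hz.
44 Hz > fs/2 = 26 Hz, folds to fs − 44 Hz = 8 Hz.
Distinct values: {8 Hz, 16 Hz, 24 Hz} → 3.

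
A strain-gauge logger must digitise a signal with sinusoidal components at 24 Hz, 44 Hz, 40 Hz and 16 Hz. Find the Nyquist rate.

88 Hz

Highest-frequency component: 44 Hz.
Nyquist rate = 2 × 44 Hz = 88 Hz.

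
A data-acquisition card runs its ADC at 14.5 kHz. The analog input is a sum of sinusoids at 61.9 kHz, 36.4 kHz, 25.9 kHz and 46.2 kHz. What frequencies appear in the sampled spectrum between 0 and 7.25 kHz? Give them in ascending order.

2.7 kHz, 3.1 kHz, 3.9 kHz, 7.1 kHz

fs/2 = 7.25 kHz.
61.9 kHz mod fs = 3.9 kHz.
3.9 kHz ≤ fs/2 = 7.25 kHz, appears at 3.9 kHz.
36.4 kHz mod fs = 7.4 kHz.
7.4 kHz > fs/2 = 7.25 kHz, folds to fs − 7.4 kHz = 7.1 kHz.
25.9 kHz mod fs = 11.4 kHz.
11.4 kHz > fs/2 = 7.25 kHz, folds to fs − 11.4 kHz = 3.1 kHz.
46.2 kHz mod fs = 2.7 kHz.
2.7 kHz ≤ fs/2 = 7.25 kHz, appears at 2.7 kHz.
Distinct values: {2.7 kHz, 3.1 kHz, 3.9 kHz, 7.1 kHz}.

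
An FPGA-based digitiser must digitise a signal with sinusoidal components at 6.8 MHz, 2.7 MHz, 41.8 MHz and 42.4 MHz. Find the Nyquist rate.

Highest-frequency component: 42.4 MHz.
Nyquist rate = 2 × 42.4 MHz = 84.8 MHz.

84.8 MHz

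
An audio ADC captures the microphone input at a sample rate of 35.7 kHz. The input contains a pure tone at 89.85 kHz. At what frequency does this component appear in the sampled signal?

17.25 kHz

89.85 kHz mod fs = 18.45 kHz.
18.45 kHz > fs/2 = 17.85 kHz, folds to fs − 18.45 kHz = 17.25 kHz.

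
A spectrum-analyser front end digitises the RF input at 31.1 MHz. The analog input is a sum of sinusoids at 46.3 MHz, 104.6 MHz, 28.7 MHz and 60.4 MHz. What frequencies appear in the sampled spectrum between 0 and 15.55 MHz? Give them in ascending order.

1.8 MHz, 2.4 MHz, 11.3 MHz, 15.2 MHz

fs/2 = 15.55 MHz.
46.3 MHz mod fs = 15.2 MHz.
15.2 MHz ≤ fs/2 = 15.55 MHz, appears at 15.2 MHz.
104.6 MHz mod fs = 11.3 MHz.
11.3 MHz ≤ fs/2 = 15.55 MHz, appears at 11.3 MHz.
28.7 MHz > fs/2 = 15.55 MHz, folds to fs − 28.7 MHz = 2.4 MHz.
60.4 MHz mod fs = 29.3 MHz.
29.3 MHz > fs/2 = 15.55 MHz, folds to fs − 29.3 MHz = 1.8 MHz.
Distinct values: {1.8 MHz, 2.4 MHz, 11.3 MHz, 15.2 MHz}.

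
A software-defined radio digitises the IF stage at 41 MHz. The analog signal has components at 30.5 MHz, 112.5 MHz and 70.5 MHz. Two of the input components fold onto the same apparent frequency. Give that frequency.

fs/2 = 20.5 MHz.
30.5 MHz > fs/2 = 20.5 MHz, folds to fs − 30.5 MHz = 10.5 MHz.
112.5 MHz mod fs = 30.5 MHz.
30.5 MHz > fs/2 = 20.5 MHz, folds to fs − 30.5 MHz = 10.5 MHz.
70.5 MHz mod fs = 29.5 MHz.
29.5 MHz > fs/2 = 20.5 MHz, folds to fs − 29.5 MHz = 11.5 MHz.
30.5 MHz and 112.5 MHz both map to 10.5 MHz.

10.5 MHz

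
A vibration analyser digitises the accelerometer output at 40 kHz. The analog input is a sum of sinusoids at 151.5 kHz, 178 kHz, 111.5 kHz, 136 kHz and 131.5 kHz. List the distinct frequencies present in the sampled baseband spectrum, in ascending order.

8.5 kHz, 11.5 kHz, 16 kHz, 18 kHz

fs/2 = 20 kHz.
151.5 kHz mod fs = 31.5 kHz.
31.5 kHz > fs/2 = 20 kHz, folds to fs − 31.5 kHz = 8.5 kHz.
178 kHz mod fs = 18 kHz.
18 kHz ≤ fs/2 = 20 kHz, appears at 18 kHz.
111.5 kHz mod fs = 31.5 kHz.
31.5 kHz > fs/2 = 20 kHz, folds to fs − 31.5 kHz = 8.5 kHz.
136 kHz mod fs = 16 kHz.
16 kHz ≤ fs/2 = 20 kHz, appears at 16 kHz.
131.5 kHz mod fs = 11.5 kHz.
11.5 kHz ≤ fs/2 = 20 kHz, appears at 11.5 kHz.
Distinct values: {8.5 kHz, 11.5 kHz, 16 kHz, 18 kHz}.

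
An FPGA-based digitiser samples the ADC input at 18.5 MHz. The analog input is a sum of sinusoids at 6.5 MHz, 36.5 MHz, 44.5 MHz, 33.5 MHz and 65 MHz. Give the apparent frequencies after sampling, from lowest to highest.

fs/2 = 9.25 MHz.
6.5 MHz ≤ fs/2 = 9.25 MHz, passes unchanged.
36.5 MHz mod fs = 18 MHz.
18 MHz > fs/2 = 9.25 MHz, folds to fs − 18 MHz = 0.5 MHz.
44.5 MHz mod fs = 7.5 MHz.
7.5 MHz ≤ fs/2 = 9.25 MHz, appears at 7.5 MHz.
33.5 MHz mod fs = 15 MHz.
15 MHz > fs/2 = 9.25 MHz, folds to fs − 15 MHz = 3.5 MHz.
65 MHz mod fs = 9.5 MHz.
9.5 MHz > fs/2 = 9.25 MHz, folds to fs − 9.5 MHz = 9 MHz.
Distinct values: {0.5 MHz, 3.5 MHz, 6.5 MHz, 7.5 MHz, 9 MHz}.

0.5 MHz, 3.5 MHz, 6.5 MHz, 7.5 MHz, 9 MHz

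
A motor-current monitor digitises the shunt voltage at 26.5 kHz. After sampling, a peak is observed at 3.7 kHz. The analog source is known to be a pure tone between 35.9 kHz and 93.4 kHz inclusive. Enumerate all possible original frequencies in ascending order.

49.3 kHz, 56.7 kHz, 75.8 kHz, 83.2 kHz

Frequencies that alias to 3.7 kHz are k·fs ± 3.7 kHz for integer k ≥ 0.
k=0: 3.7 kHz.
k=1: 22.8 kHz, 30.2 kHz.
k=2: 49.3 kHz, 56.7 kHz.
k=3: 75.8 kHz, 83.2 kHz.
k=4: 102.3 kHz, 109.7 kHz.
Within [35.9 kHz, 93.4 kHz]: 49.3 kHz, 56.7 kHz, 75.8 kHz, 83.2 kHz.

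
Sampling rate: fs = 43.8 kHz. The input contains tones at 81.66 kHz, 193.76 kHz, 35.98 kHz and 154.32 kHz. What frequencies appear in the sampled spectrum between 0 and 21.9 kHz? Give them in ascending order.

fs/2 = 21.9 kHz.
81.66 kHz mod fs = 37.86 kHz.
37.86 kHz > fs/2 = 21.9 kHz, folds to fs − 37.86 kHz = 5.94 kHz.
193.76 kHz mod fs = 18.56 kHz.
18.56 kHz ≤ fs/2 = 21.9 kHz, appears at 18.56 kHz.
35.98 kHz > fs/2 = 21.9 kHz, folds to fs − 35.98 kHz = 7.82 kHz.
154.32 kHz mod fs = 22.92 kHz.
22.92 kHz > fs/2 = 21.9 kHz, folds to fs − 22.92 kHz = 20.88 kHz.
Distinct values: {5.94 kHz, 7.82 kHz, 18.56 kHz, 20.88 kHz}.

5.94 kHz, 7.82 kHz, 18.56 kHz, 20.88 kHz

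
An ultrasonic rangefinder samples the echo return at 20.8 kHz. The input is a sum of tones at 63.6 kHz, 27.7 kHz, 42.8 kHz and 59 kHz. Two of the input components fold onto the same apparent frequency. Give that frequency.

fs/2 = 10.4 kHz.
63.6 kHz mod fs = 1.2 kHz.
1.2 kHz ≤ fs/2 = 10.4 kHz, appears at 1.2 kHz.
27.7 kHz mod fs = 6.9 kHz.
6.9 kHz ≤ fs/2 = 10.4 kHz, appears at 6.9 kHz.
42.8 kHz mod fs = 1.2 kHz.
1.2 kHz ≤ fs/2 = 10.4 kHz, appears at 1.2 kHz.
59 kHz mod fs = 17.4 kHz.
17.4 kHz > fs/2 = 10.4 kHz, folds to fs − 17.4 kHz = 3.4 kHz.
42.8 kHz and 63.6 kHz both map to 1.2 kHz.

1.2 kHz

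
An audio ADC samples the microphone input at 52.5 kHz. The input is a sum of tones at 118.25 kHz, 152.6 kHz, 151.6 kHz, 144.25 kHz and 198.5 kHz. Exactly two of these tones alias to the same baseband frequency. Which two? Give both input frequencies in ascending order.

118.25 kHz, 144.25 kHz

fs/2 = 26.25 kHz.
118.25 kHz mod fs = 13.25 kHz.
13.25 kHz ≤ fs/2 = 26.25 kHz, appears at 13.25 kHz.
152.6 kHz mod fs = 47.6 kHz.
47.6 kHz > fs/2 = 26.25 kHz, folds to fs − 47.6 kHz = 4.9 kHz.
151.6 kHz mod fs = 46.6 kHz.
46.6 kHz > fs/2 = 26.25 kHz, folds to fs − 46.6 kHz = 5.9 kHz.
144.25 kHz mod fs = 39.25 kHz.
39.25 kHz > fs/2 = 26.25 kHz, folds to fs − 39.25 kHz = 13.25 kHz.
198.5 kHz mod fs = 41 kHz.
41 kHz > fs/2 = 26.25 kHz, folds to fs − 41 kHz = 11.5 kHz.
118.25 kHz and 144.25 kHz both map to 13.25 kHz.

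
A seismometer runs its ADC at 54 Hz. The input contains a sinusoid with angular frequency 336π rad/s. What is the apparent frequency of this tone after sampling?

6 Hz

ω = 336π rad/s → f = ω/(2π) = 168 Hz.
168 Hz mod fs = 6 Hz.
6 Hz ≤ fs/2 = 27 Hz, appears at 6 Hz.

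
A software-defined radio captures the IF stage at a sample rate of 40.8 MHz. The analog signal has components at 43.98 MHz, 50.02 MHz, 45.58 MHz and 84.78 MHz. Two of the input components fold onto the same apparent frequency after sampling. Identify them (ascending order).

fs/2 = 20.4 MHz.
43.98 MHz mod fs = 3.18 MHz.
3.18 MHz ≤ fs/2 = 20.4 MHz, appears at 3.18 MHz.
50.02 MHz mod fs = 9.22 MHz.
9.22 MHz ≤ fs/2 = 20.4 MHz, appears at 9.22 MHz.
45.58 MHz mod fs = 4.78 MHz.
4.78 MHz ≤ fs/2 = 20.4 MHz, appears at 4.78 MHz.
84.78 MHz mod fs = 3.18 MHz.
3.18 MHz ≤ fs/2 = 20.4 MHz, appears at 3.18 MHz.
43.98 MHz and 84.78 MHz both map to 3.18 MHz.

43.98 MHz, 84.78 MHz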